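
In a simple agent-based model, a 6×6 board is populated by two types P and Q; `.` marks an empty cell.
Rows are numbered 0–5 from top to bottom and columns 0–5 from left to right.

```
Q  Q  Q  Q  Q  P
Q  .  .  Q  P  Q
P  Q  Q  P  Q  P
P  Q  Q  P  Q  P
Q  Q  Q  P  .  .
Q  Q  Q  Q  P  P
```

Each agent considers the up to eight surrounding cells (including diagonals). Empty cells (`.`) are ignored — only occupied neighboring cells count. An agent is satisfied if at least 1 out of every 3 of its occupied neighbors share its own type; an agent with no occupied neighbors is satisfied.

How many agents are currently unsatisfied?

6

(0,0)Q 2/2 ok
(0,1)Q 3/3 ok
(0,2)Q 3/3 ok
(0,3)Q 3/4 ok
(0,4)Q 3/5 ok
(0,5)P 1/3 ok
(1,0)Q 3/4 ok
(1,3)Q 5/7 ok
(1,4)P 3/8 ok
(1,5)Q 2/5 ok
(2,0)P 1/4 unhappy
(2,1)Q 4/6 ok
(2,2)Q 4/6 ok
(2,3)P 2/7 unhappy
(2,4)Q 3/8 ok
(2,5)P 2/5 ok
(3,0)P 1/5 unhappy
(3,1)Q 6/8 ok
(3,2)Q 5/8 ok
(3,3)P 2/7 unhappy
(3,4)Q 1/6 unhappy
(3,5)P 1/3 ok
(4,0)Q 4/5 ok
(4,1)Q 7/8 ok
(4,2)Q 6/8 ok
(4,3)P 2/7 unhappy
(5,0)Q 3/3 ok
(5,1)Q 5/5 ok
(5,2)Q 4/5 ok
(5,3)Q 2/4 ok
(5,4)P 2/3 ok
(5,5)P 1/1 ok
Unsatisfied: (2,0), (2,3), (3,0), (3,3), (3,4), (4,3) — 6 in total.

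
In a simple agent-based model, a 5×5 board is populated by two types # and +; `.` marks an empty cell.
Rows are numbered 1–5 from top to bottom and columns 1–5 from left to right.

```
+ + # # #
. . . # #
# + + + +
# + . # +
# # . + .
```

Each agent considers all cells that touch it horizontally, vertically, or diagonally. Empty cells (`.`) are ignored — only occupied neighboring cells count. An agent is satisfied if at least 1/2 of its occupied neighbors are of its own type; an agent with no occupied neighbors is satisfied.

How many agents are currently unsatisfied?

4

(1,1)+ 1/1 ok
(1,2)+ 1/2 ok
(1,3)# 2/3 ok
(1,4)# 4/4 ok
(1,5)# 3/3 ok
(2,4)# 4/7 ok
(2,5)# 3/5 ok
(3,1)# 1/3 unhappy
(3,2)+ 2/4 ok
(3,3)+ 3/5 ok
(3,4)+ 3/6 ok
(3,5)+ 2/5 unhappy
(4,1)# 3/5 ok
(4,2)+ 2/6 unhappy
(4,4)# 0/5 unhappy
(4,5)+ 3/4 ok
(5,1)# 2/3 ok
(5,2)# 2/3 ok
(5,4)+ 1/2 ok
Unsatisfied: (3,1), (3,5), (4,2), (4,4) — 4 in total.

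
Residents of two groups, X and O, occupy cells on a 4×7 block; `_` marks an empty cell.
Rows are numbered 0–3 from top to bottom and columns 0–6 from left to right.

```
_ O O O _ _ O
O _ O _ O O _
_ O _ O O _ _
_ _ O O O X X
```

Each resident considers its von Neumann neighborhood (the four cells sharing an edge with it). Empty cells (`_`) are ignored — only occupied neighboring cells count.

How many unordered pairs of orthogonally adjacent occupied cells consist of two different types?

1

Scan each occupied cell's neighbors to the right and below so each pair is counted once.
From row 0: 0 unlike of 3 pairs (running 0/3).
From row 1: 0 unlike of 2 pairs (running 0/5).
From row 2: 0 unlike of 3 pairs (running 0/8).
From row 3: 1 unlike of 4 pairs (running 1/12).
Total adjacent occupied pairs: 12; unlike-type pairs: 1.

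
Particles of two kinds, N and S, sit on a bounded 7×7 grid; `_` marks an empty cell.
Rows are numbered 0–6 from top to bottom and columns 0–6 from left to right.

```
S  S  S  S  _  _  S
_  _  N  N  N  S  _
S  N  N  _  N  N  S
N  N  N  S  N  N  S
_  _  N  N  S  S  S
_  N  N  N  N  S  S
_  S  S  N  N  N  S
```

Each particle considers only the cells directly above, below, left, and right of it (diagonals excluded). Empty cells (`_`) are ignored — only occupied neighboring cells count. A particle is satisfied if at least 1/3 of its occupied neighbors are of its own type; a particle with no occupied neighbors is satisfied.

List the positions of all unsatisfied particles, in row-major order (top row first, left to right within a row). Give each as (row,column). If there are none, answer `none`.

(1,5), (2,0), (3,3), (4,4)

Row 0: (0,0)S 1/1 satisfied · (0,1)S 2/2 satisfied · (0,2)S 2/3 satisfied · (0,3)S 1/2 satisfied · (0,6)S 0/0 satisfied
Row 1: (1,2)N 2/3 satisfied · (1,3)N 2/3 satisfied · (1,4)N 2/3 satisfied · (1,5)S 0/2 not
Row 2: (2,0)S 0/2 not · (2,1)N 2/3 satisfied · (2,2)N 3/3 satisfied · (2,4)N 3/3 satisfied · (2,5)N 2/4 satisfied · (2,6)S 1/2 satisfied
Row 3: (3,0)N 1/2 satisfied · (3,1)N 3/3 satisfied · (3,2)N 3/4 satisfied · (3,3)S 0/3 not · (3,4)N 2/4 satisfied · (3,5)N 2/4 satisfied · (3,6)S 2/3 satisfied
Row 4: (4,2)N 3/3 satisfied · (4,3)N 2/4 satisfied · (4,4)S 1/4 not · (4,5)S 3/4 satisfied · (4,6)S 3/3 satisfied
Row 5: (5,1)N 1/2 satisfied · (5,2)N 3/4 satisfied · (5,3)N 4/4 satisfied · (5,4)N 2/4 satisfied · (5,5)S 2/4 satisfied · (5,6)S 3/3 satisfied
Row 6: (6,1)S 1/2 satisfied · (6,2)S 1/3 satisfied · (6,3)N 2/3 satisfied · (6,4)N 3/3 satisfied · (6,5)N 1/3 satisfied · (6,6)S 1/2 satisfied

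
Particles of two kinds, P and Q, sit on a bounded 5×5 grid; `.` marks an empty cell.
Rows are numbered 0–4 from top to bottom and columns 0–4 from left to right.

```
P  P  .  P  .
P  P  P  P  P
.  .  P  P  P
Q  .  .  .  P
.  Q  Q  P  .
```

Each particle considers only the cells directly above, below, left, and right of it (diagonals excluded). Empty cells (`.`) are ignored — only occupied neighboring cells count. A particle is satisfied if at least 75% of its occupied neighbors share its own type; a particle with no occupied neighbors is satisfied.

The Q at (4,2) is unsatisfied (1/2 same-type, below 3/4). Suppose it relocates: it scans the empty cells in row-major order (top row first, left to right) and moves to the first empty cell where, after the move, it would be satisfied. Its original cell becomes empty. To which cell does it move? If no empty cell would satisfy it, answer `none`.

(3,1)

Vacating (4,2). Empty cells in order:
  (0,2): 0/3 same-type → still unsatisfied.
  (0,4): 0/2 same-type → still unsatisfied.
  (2,0): 1/2 same-type → still unsatisfied.
  (2,1): 0/2 same-type → still unsatisfied.
  (3,1): 2/2 same-type → satisfied — stop here.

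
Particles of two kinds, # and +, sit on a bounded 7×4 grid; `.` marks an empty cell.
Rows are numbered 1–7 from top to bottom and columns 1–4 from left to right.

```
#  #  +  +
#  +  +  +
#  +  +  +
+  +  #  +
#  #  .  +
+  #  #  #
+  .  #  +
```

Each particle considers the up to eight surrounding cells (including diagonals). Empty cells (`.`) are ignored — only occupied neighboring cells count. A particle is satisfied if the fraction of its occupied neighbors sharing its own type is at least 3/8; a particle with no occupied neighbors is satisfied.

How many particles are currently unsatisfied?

(1,1)# 2/3 satisfied
(1,2)# 2/5 satisfied
(1,3)+ 4/5 satisfied
(1,4)+ 3/3 satisfied
(2,1)# 3/5 satisfied
(2,2)+ 4/8 satisfied
(2,3)+ 7/8 satisfied
(2,4)+ 5/5 satisfied
(3,1)# 1/5 not
(3,2)+ 5/8 satisfied
(3,3)+ 7/8 satisfied
(3,4)+ 4/5 satisfied
(4,1)+ 2/5 satisfied
(4,2)+ 3/7 satisfied
(4,3)# 1/7 not
(4,4)+ 3/4 satisfied
(5,1)# 2/5 satisfied
(5,2)# 4/7 satisfied
(5,4)+ 1/4 not
(6,1)+ 1/4 not
(6,2)# 4/6 satisfied
(6,3)# 4/6 satisfied
(6,4)# 2/4 satisfied
(7,1)+ 1/2 satisfied
(7,3)# 3/4 satisfied
(7,4)+ 0/3 not
Unsatisfied: (3,1), (4,3), (5,4), (6,1), (7,4) — 5 in total.

5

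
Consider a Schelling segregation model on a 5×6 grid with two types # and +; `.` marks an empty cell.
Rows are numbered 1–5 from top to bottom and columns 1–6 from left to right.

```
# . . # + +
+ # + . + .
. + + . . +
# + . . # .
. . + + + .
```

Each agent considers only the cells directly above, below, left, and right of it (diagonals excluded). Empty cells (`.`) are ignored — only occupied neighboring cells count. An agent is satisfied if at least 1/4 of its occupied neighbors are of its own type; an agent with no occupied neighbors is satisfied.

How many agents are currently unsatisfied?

(1,1)# 0/1 unhappy
(1,4)# 0/1 unhappy
(1,5)+ 2/3 ok
(1,6)+ 1/1 ok
(2,1)+ 0/2 unhappy
(2,2)# 0/3 unhappy
(2,3)+ 1/2 ok
(2,5)+ 1/1 ok
(3,2)+ 2/3 ok
(3,3)+ 2/2 ok
(3,6)+ 0/0 ok
(4,1)# 0/1 unhappy
(4,2)+ 1/2 ok
(4,5)# 0/1 unhappy
(5,3)+ 1/1 ok
(5,4)+ 2/2 ok
(5,5)+ 1/2 ok
Unsatisfied: (1,1), (1,4), (2,1), (2,2), (4,1), (4,5) — 6 in total.

6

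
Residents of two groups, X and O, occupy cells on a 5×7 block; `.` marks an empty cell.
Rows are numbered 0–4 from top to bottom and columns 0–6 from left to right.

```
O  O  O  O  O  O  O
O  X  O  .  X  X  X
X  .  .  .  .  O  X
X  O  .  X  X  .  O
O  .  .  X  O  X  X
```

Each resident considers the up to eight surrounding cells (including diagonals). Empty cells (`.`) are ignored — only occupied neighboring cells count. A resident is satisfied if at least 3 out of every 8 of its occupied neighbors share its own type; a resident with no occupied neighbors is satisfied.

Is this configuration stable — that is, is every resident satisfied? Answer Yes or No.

No

(0,0)O 2/3 satisfied
(0,1)O 4/5 satisfied
(0,2)O 3/4 satisfied
(0,3)O 3/4 satisfied
(0,4)O 2/4 satisfied
(0,5)O 2/5 satisfied
(0,6)O 1/3 not
(1,0)O 2/4 satisfied
(1,1)X 1/6 not
(1,2)O 3/4 satisfied
(1,4)X 1/5 not
(1,5)X 3/7 satisfied
(1,6)X 2/5 satisfied
(2,0)X 2/4 satisfied
(2,5)O 1/6 not
(2,6)X 2/4 satisfied
(3,0)X 1/3 not
(3,1)O 1/3 not
(3,3)X 2/3 satisfied
(3,4)X 3/5 satisfied
(3,6)O 1/4 not
(4,0)O 1/2 satisfied
(4,3)X 2/3 satisfied
(4,4)O 0/4 not
(4,5)X 2/4 satisfied
(4,6)X 1/2 satisfied
For instance (0,6) has only 1/3 same-type neighbors, below 3/8.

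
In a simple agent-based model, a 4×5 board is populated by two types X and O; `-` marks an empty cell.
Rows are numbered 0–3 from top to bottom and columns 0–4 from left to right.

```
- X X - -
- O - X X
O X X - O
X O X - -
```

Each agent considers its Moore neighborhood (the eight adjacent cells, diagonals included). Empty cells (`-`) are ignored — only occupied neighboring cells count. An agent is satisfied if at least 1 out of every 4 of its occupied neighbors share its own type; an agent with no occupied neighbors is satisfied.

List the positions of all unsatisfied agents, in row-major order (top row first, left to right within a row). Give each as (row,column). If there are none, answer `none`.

(1,1), (2,4), (3,1)

(0,1)X 1/2 satisfied
(0,2)X 2/3 satisfied
(1,1)O 1/5 not
(1,3)X 3/4 satisfied
(1,4)X 1/2 satisfied
(2,0)O 2/4 satisfied
(2,1)X 3/6 satisfied
(2,2)X 3/5 satisfied
(2,4)O 0/2 not
(3,0)X 1/3 satisfied
(3,1)O 1/5 not
(3,2)X 2/3 satisfied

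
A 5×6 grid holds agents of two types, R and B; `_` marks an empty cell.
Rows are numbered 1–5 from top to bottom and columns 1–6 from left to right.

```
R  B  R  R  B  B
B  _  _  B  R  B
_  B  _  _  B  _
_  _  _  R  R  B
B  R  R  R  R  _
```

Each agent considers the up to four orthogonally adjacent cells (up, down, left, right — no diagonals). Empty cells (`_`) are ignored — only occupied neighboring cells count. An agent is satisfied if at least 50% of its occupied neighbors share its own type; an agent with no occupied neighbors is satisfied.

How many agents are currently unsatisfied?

(1,1)R 0/2 unhappy
(1,2)B 0/2 unhappy
(1,3)R 1/2 ok
(1,4)R 1/3 unhappy
(1,5)B 1/3 unhappy
(1,6)B 2/2 ok
(2,1)B 0/1 unhappy
(2,4)B 0/2 unhappy
(2,5)R 0/4 unhappy
(2,6)B 1/2 ok
(3,2)B 0/0 ok
(3,5)B 0/2 unhappy
(4,4)R 2/2 ok
(4,5)R 2/4 ok
(4,6)B 0/1 unhappy
(5,1)B 0/1 unhappy
(5,2)R 1/2 ok
(5,3)R 2/2 ok
(5,4)R 3/3 ok
(5,5)R 2/2 ok
Unsatisfied: (1,1), (1,2), (1,4), (1,5), (2,1), (2,4), (2,5), (3,5), (4,6), (5,1) — 10 in total.

10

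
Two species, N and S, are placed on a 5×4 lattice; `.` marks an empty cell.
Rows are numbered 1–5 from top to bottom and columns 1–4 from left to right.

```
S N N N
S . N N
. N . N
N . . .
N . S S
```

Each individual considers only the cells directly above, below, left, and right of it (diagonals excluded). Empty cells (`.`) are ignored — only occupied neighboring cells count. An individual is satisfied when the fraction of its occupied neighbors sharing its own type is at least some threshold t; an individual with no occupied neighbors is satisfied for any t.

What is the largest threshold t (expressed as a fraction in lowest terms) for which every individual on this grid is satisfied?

1/2

(1,1)S 1/2
(1,2)N 1/2
(1,3)N 3/3
(1,4)N 2/2
(2,1)S 1/1
(2,3)N 2/2
(2,4)N 3/3
(3,2)N — no occupied neighbors
(3,4)N 1/1
(4,1)N 1/1
(5,1)N 1/1
(5,3)S 1/1
(5,4)S 1/1
The smallest same-type fraction is 1/2 at (1,1), which reduces to 1/2. Any threshold above that leaves this individual unsatisfied.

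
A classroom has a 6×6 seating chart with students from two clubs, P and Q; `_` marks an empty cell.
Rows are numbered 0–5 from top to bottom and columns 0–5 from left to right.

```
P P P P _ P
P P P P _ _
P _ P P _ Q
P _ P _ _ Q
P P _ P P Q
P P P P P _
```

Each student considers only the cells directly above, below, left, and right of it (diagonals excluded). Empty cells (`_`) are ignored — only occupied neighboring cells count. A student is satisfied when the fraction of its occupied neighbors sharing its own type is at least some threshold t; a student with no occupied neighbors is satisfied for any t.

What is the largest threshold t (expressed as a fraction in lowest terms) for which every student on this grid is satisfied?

(0,0)P 2/2
(0,1)P 3/3
(0,2)P 3/3
(0,3)P 2/2
(0,5)P — no occupied neighbors
(1,0)P 3/3
(1,1)P 3/3
(1,2)P 4/4
(1,3)P 3/3
(2,0)P 2/2
(2,2)P 3/3
(2,3)P 2/2
(2,5)Q 1/1
(3,0)P 2/2
(3,2)P 1/1
(3,5)Q 2/2
(4,0)P 3/3
(4,1)P 2/2
(4,3)P 2/2
(4,4)P 2/3
(4,5)Q 1/2
(5,0)P 2/2
(5,1)P 3/3
(5,2)P 2/2
(5,3)P 3/3
(5,4)P 2/2
The smallest same-type fraction is 1/2 at (4,5), which reduces to 1/2. Any threshold above that leaves this student unsatisfied.

1/2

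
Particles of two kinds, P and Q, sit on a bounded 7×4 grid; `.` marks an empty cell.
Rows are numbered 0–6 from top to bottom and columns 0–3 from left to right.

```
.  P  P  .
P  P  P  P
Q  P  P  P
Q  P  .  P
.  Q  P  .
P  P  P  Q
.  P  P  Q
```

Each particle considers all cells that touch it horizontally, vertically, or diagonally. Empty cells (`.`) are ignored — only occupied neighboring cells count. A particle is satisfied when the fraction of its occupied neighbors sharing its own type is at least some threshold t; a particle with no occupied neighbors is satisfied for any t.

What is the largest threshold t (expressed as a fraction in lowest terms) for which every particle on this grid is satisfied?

1/6

Row 0: (0,1)P 4/4 · (0,2)P 4/4
Row 1: (1,0)P 3/4 · (1,1)P 6/7 · (1,2)P 7/7 · (1,3)P 4/4
Row 2: (2,0)Q 1/5 · (2,1)P 5/7 · (2,2)P 7/7 · (2,3)P 4/4
Row 3: (3,0)Q 2/4 · (3,1)P 3/6 · (3,3)P 3/3
Row 4: (4,1)Q 1/6 · (4,2)P 4/6
Row 5: (5,0)P 2/3 · (5,1)P 5/6 · (5,2)P 4/7 · (5,3)Q 1/4
Row 6: (6,1)P 4/4 · (6,2)P 3/5 · (6,3)Q 1/3
The smallest same-type fraction is 1/6 at (4,1), which reduces to 1/6. Any threshold above that leaves this particle unsatisfied.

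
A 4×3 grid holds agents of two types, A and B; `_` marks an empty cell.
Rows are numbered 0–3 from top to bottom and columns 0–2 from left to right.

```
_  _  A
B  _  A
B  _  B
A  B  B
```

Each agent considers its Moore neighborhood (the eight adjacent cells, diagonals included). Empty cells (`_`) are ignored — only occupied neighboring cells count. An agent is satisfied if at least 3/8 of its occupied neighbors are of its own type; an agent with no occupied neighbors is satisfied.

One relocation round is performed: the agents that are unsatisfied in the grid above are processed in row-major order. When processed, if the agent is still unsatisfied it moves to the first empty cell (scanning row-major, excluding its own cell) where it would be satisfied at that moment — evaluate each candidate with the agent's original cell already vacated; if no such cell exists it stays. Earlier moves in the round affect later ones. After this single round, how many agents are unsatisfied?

Initially unsatisfied (in order): (3,0).
  (3,0) → (0,1).
Resulting grid:
_ A A
B _ A
B _ B
_ B B
All satisfied now.

0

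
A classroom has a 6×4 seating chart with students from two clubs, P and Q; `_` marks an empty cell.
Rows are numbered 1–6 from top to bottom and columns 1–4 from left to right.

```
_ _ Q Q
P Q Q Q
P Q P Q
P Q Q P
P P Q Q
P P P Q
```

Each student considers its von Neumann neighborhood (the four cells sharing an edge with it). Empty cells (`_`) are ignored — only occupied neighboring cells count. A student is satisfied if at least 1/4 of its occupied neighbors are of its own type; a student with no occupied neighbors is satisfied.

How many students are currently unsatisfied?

2

Row 1: (1,3)Q 2/2 satisfied · (1,4)Q 2/2 satisfied
Row 2: (2,1)P 1/2 satisfied · (2,2)Q 2/3 satisfied · (2,3)Q 3/4 satisfied · (2,4)Q 3/3 satisfied
Row 3: (3,1)P 2/3 satisfied · (3,2)Q 2/4 satisfied · (3,3)P 0/4 not · (3,4)Q 1/3 satisfied
Row 4: (4,1)P 2/3 satisfied · (4,2)Q 2/4 satisfied · (4,3)Q 2/4 satisfied · (4,4)P 0/3 not
Row 5: (5,1)P 3/3 satisfied · (5,2)P 2/4 satisfied · (5,3)Q 2/4 satisfied · (5,4)Q 2/3 satisfied
Row 6: (6,1)P 2/2 satisfied · (6,2)P 3/3 satisfied · (6,3)P 1/3 satisfied · (6,4)Q 1/2 satisfied
Unsatisfied: (3,3), (4,4) — 2 in total.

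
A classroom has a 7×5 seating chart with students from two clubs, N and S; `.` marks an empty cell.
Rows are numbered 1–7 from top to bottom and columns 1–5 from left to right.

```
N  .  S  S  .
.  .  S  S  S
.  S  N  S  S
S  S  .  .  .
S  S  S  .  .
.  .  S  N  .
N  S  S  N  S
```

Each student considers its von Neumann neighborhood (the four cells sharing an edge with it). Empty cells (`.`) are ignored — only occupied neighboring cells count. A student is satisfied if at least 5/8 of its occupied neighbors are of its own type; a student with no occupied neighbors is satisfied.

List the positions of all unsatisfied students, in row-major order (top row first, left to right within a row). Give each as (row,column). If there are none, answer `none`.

(3,2), (3,3), (6,4), (7,1), (7,2), (7,4), (7,5)

Row 1: (1,1)N 0/0 satisfied · (1,3)S 2/2 satisfied · (1,4)S 2/2 satisfied
Row 2: (2,3)S 2/3 satisfied · (2,4)S 4/4 satisfied · (2,5)S 2/2 satisfied
Row 3: (3,2)S 1/2 not · (3,3)N 0/3 not · (3,4)S 2/3 satisfied · (3,5)S 2/2 satisfied
Row 4: (4,1)S 2/2 satisfied · (4,2)S 3/3 satisfied
Row 5: (5,1)S 2/2 satisfied · (5,2)S 3/3 satisfied · (5,3)S 2/2 satisfied
Row 6: (6,3)S 2/3 satisfied · (6,4)N 1/2 not
Row 7: (7,1)N 0/1 not · (7,2)S 1/2 not · (7,3)S 2/3 satisfied · (7,4)N 1/3 not · (7,5)S 0/1 not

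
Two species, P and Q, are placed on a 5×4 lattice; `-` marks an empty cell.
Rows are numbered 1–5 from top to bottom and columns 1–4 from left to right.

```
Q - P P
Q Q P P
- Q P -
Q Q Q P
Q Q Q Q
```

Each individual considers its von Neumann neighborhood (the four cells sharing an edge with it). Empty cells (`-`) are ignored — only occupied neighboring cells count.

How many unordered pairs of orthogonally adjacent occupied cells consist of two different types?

5

Scan each occupied cell's neighbors to the right and below so each pair is counted once.
From row 1: 0 unlike of 4 pairs (running 0/4).
From row 2: 1 unlike of 5 pairs (running 1/9).
From row 3: 2 unlike of 3 pairs (running 3/12).
From row 4: 2 unlike of 7 pairs (running 5/19).
From row 5: 0 unlike of 3 pairs (running 5/22).
Total adjacent occupied pairs: 22; unlike-type pairs: 5.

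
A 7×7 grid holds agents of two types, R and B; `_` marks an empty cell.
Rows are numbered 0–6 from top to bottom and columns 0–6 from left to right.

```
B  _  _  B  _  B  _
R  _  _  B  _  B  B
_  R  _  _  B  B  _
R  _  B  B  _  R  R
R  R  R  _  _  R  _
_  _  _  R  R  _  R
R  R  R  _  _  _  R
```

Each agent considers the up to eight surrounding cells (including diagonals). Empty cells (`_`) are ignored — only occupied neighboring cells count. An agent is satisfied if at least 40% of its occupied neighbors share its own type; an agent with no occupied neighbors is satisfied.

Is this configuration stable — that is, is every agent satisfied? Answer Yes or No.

No

Row 0: (0,0)B 0/1 unhappy · (0,3)B 1/1 ok · (0,5)B 2/2 ok
Row 1: (1,0)R 1/2 ok · (1,3)B 2/2 ok · (1,5)B 4/4 ok · (1,6)B 3/3 ok
Row 2: (2,1)R 2/3 ok · (2,4)B 4/5 ok · (2,5)B 3/5 ok
Row 3: (3,0)R 3/3 ok · (3,2)B 1/4 unhappy · (3,3)B 2/3 ok · (3,5)R 2/4 ok · (3,6)R 2/3 ok
Row 4: (4,0)R 2/2 ok · (4,1)R 3/4 ok · (4,2)R 2/4 ok · (4,5)R 4/4 ok
Row 5: (5,3)R 3/3 ok · (5,4)R 2/2 ok · (5,6)R 2/2 ok
Row 6: (6,0)R 1/1 ok · (6,1)R 2/2 ok · (6,2)R 2/2 ok · (6,6)R 1/1 ok
For instance (0,0) has only 0/1 same-type neighbors, below 2/5.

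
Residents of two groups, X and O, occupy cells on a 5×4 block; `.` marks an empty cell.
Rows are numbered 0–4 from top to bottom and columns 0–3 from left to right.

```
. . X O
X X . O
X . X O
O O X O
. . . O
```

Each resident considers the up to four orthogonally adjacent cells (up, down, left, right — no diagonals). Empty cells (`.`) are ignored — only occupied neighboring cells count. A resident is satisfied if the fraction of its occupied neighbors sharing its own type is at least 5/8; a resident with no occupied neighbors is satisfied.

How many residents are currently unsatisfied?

7

Row 0: (0,2)X 0/1 ✗ · (0,3)O 1/2 ✗
Row 1: (1,0)X 2/2 ✓ · (1,1)X 1/1 ✓ · (1,3)O 2/2 ✓
Row 2: (2,0)X 1/2 ✗ · (2,2)X 1/2 ✗ · (2,3)O 2/3 ✓
Row 3: (3,0)O 1/2 ✗ · (3,1)O 1/2 ✗ · (3,2)X 1/3 ✗ · (3,3)O 2/3 ✓
Row 4: (4,3)O 1/1 ✓
Unsatisfied: (0,2), (0,3), (2,0), (2,2), (3,0), (3,1), (3,2) — 7 in total.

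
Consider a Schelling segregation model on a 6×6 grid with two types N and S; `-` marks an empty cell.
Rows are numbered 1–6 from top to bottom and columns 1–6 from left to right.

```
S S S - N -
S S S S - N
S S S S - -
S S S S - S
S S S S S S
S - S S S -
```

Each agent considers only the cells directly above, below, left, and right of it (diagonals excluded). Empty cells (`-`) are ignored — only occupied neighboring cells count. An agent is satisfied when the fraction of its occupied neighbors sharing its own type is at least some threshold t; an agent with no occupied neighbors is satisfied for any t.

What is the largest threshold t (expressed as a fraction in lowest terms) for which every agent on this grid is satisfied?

1/1

(1,1)S 2/2
(1,2)S 3/3
(1,3)S 2/2
(1,5)N — no occupied neighbors
(2,1)S 3/3
(2,2)S 4/4
(2,3)S 4/4
(2,4)S 2/2
(2,6)N — no occupied neighbors
(3,1)S 3/3
(3,2)S 4/4
(3,3)S 4/4
(3,4)S 3/3
(4,1)S 3/3
(4,2)S 4/4
(4,3)S 4/4
(4,4)S 3/3
(4,6)S 1/1
(5,1)S 3/3
(5,2)S 3/3
(5,3)S 4/4
(5,4)S 4/4
(5,5)S 3/3
(5,6)S 2/2
(6,1)S 1/1
(6,3)S 2/2
(6,4)S 3/3
(6,5)S 2/2
The smallest same-type fraction is 2/2 at (1,1), which reduces to 1/1. Any threshold above that leaves this agent unsatisfied.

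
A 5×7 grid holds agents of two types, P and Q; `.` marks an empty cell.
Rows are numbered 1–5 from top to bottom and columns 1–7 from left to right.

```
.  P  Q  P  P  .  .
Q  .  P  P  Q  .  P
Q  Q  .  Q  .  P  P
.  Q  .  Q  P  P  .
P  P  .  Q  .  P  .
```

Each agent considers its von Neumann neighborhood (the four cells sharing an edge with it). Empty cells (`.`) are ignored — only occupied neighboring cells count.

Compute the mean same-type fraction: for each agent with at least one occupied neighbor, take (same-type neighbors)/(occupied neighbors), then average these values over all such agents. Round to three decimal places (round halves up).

0.674

Row 1: (1,2)P 0/1 · (1,3)Q 0/3 · (1,4)P 2/3 · (1,5)P 1/2
Row 2: (2,1)Q 1/1 · (2,3)P 1/2 · (2,4)P 2/4 · (2,5)Q 0/2 · (2,7)P 1/1
Row 3: (3,1)Q 2/2 · (3,2)Q 2/2 · (3,4)Q 1/2 · (3,6)P 2/2 · (3,7)P 2/2
Row 4: (4,2)Q 1/2 · (4,4)Q 2/3 · (4,5)P 1/2 · (4,6)P 3/3
Row 5: (5,1)P 1/1 · (5,2)P 1/2 · (5,4)Q 1/1 · (5,6)P 1/1
Sum over 22 agents: 0/1 + 0/3 + 2/3 + 1/2 + 1/1 + 1/2 + 2/4 + 0/2 + 1/1 + 2/2 + 2/2 + 1/2 + 2/2 + 2/2 + 1/2 + 2/3 + 1/2 + 3/3 + 1/1 + 1/2 + 1/1 + 1/1 = 89/6; mean = 89/6 ÷ 22 = 89/132 = 0.674242… → 0.674.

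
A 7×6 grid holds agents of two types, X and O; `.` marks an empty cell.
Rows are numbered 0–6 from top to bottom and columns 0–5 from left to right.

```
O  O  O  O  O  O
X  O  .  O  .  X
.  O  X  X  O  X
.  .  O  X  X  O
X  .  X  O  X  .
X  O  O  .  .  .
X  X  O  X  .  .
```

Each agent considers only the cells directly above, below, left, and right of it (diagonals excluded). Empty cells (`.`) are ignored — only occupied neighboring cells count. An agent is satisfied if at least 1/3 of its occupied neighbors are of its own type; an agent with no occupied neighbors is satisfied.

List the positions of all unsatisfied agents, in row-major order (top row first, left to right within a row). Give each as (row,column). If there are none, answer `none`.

(1,0), (2,4), (3,2), (3,5), (4,2), (4,3), (6,3)

Row 0: (0,0)O 1/2 ok · (0,1)O 3/3 ok · (0,2)O 2/2 ok · (0,3)O 3/3 ok · (0,4)O 2/2 ok · (0,5)O 1/2 ok
Row 1: (1,0)X 0/2 unhappy · (1,1)O 2/3 ok · (1,3)O 1/2 ok · (1,5)X 1/2 ok
Row 2: (2,1)O 1/2 ok · (2,2)X 1/3 ok · (2,3)X 2/4 ok · (2,4)O 0/3 unhappy · (2,5)X 1/3 ok
Row 3: (3,2)O 0/3 unhappy · (3,3)X 2/4 ok · (3,4)X 2/4 ok · (3,5)O 0/2 unhappy
Row 4: (4,0)X 1/1 ok · (4,2)X 0/3 unhappy · (4,3)O 0/3 unhappy · (4,4)X 1/2 ok
Row 5: (5,0)X 2/3 ok · (5,1)O 1/3 ok · (5,2)O 2/3 ok
Row 6: (6,0)X 2/2 ok · (6,1)X 1/3 ok · (6,2)O 1/3 ok · (6,3)X 0/1 unhappy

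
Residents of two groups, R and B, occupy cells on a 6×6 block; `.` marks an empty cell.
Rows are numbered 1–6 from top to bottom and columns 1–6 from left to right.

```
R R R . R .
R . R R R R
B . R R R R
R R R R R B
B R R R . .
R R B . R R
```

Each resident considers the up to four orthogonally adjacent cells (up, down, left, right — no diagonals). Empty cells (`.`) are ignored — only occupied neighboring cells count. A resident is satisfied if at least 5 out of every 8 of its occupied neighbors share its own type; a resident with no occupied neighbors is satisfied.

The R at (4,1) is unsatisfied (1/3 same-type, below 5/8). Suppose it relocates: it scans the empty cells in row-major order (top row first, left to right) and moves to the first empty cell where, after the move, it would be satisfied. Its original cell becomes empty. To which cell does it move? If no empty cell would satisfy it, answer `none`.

(1,4)

Vacating (4,1). Empty cells in order:
  (1,4): 3/3 same-type → satisfied — stop here.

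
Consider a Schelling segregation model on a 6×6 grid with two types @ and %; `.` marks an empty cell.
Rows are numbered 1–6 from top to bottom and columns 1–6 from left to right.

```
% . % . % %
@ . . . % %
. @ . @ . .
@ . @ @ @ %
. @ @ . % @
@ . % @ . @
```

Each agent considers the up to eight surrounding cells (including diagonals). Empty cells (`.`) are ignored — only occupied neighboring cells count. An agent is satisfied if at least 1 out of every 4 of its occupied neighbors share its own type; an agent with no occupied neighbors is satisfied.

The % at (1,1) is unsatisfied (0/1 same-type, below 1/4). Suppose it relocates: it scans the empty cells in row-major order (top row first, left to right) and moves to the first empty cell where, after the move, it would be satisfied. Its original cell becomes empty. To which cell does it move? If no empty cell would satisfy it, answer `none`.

(1,2)

Vacating (1,1). Empty cells in order:
  (1,2): 1/2 same-type → satisfied — stop here.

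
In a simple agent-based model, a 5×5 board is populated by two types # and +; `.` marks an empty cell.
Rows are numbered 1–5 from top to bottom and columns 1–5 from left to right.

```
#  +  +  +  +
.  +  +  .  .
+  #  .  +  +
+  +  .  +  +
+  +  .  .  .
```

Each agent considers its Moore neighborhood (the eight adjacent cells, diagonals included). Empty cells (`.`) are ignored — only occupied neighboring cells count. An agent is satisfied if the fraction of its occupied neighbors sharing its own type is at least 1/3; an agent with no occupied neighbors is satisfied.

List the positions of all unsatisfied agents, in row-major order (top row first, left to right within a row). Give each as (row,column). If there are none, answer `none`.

Row 1: (1,1)# 0/2 ✗ · (1,2)+ 3/4 ✓ · (1,3)+ 4/4 ✓ · (1,4)+ 3/3 ✓ · (1,5)+ 1/1 ✓
Row 2: (2,2)+ 4/6 ✓ · (2,3)+ 5/6 ✓
Row 3: (3,1)+ 3/4 ✓ · (3,2)# 0/5 ✗ · (3,4)+ 4/4 ✓ · (3,5)+ 3/3 ✓
Row 4: (4,1)+ 4/5 ✓ · (4,2)+ 4/5 ✓ · (4,4)+ 3/3 ✓ · (4,5)+ 3/3 ✓
Row 5: (5,1)+ 3/3 ✓ · (5,2)+ 3/3 ✓

(1,1), (3,2)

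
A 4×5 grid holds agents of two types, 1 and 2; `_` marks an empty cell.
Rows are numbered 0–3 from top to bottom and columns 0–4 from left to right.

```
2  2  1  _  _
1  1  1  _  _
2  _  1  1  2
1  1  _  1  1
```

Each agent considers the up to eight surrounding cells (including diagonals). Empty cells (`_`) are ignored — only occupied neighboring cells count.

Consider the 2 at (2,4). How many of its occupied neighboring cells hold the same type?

Occupied neighbors of (2,4): (2,3)=1, (3,3)=1, (3,4)=1.
Same type (2): 0 of 3.

0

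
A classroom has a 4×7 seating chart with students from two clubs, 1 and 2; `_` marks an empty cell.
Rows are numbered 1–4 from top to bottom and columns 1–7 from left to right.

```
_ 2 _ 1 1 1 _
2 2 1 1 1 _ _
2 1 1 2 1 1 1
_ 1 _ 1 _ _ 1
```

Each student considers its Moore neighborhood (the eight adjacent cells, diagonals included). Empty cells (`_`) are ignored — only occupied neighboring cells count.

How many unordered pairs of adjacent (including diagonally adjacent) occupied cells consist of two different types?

Scan each occupied cell's neighbors to the right and below (and the two forward diagonals) so each pair is counted once.
Row 1: 2(1,2)–2(2,2)= 2(1,2)–1(2,3)≠ 2(1,2)–2(2,1)= 1(1,4)–1(1,5)= 1(1,4)–1(2,4)= 1(1,4)–1(2,5)= 1(1,4)–1(2,3)= 1(1,5)–1(1,6)= 1(1,5)–1(2,5)= 1(1,5)–1(2,4)= 1(1,6)–1(2,5)=  → 1/11 unlike.
Row 2: 2(2,1)–2(2,2)= 2(2,1)–2(3,1)= 2(2,1)–1(3,2)≠ 2(2,2)–1(2,3)≠ 2(2,2)–1(3,2)≠ 2(2,2)–1(3,3)≠ 2(2,2)–2(3,1)= 1(2,3)–1(2,4)= 1(2,3)–1(3,3)= 1(2,3)–2(3,4)≠ 1(2,3)–1(3,2)= 1(2,4)–1(2,5)= 1(2,4)–2(3,4)≠ 1(2,4)–1(3,5)= 1(2,4)–1(3,3)= 1(2,5)–1(3,5)= 1(2,5)–1(3,6)= 1(2,5)–2(3,4)≠  → 7/18 unlike.
Row 3: 2(3,1)–1(3,2)≠ 2(3,1)–1(4,2)≠ 1(3,2)–1(3,3)= 1(3,2)–1(4,2)= 1(3,3)–2(3,4)≠ 1(3,3)–1(4,4)= 1(3,3)–1(4,2)= 2(3,4)–1(3,5)≠ 2(3,4)–1(4,4)≠ 1(3,5)–1(3,6)= 1(3,5)–1(4,4)= 1(3,6)–1(3,7)= 1(3,6)–1(4,7)= 1(3,7)–1(4,7)=  → 5/14 unlike.
Total adjacent occupied pairs: 43; unlike-type pairs: 13.

13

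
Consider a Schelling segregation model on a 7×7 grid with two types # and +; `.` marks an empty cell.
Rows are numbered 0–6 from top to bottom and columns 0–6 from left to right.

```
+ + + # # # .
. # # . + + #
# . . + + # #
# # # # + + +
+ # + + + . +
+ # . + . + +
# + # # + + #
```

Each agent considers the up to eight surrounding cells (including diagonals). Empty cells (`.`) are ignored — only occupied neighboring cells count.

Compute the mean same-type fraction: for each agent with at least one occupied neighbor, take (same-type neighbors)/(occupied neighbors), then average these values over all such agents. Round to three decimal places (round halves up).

Row 0: (0,0)+ 1/2 · (0,1)+ 2/4 · (0,2)+ 1/4 · (0,3)# 2/4 · (0,4)# 2/4 · (0,5)# 2/4
Row 1: (1,1)# 2/5 · (1,2)# 2/5 · (1,4)+ 3/7 · (1,5)+ 2/7 · (1,6)# 3/4
Row 2: (2,0)# 3/3 · (2,3)+ 3/6 · (2,4)+ 5/7 · (2,5)# 2/8 · (2,6)# 2/5
Row 3: (3,0)# 3/4 · (3,1)# 4/6 · (3,2)# 3/6 · (3,3)# 1/7 · (3,4)+ 5/7 · (3,5)+ 5/7 · (3,6)+ 2/4
Row 4: (4,0)+ 1/5 · (4,1)# 4/7 · (4,2)+ 2/7 · (4,3)+ 4/6 · (4,4)+ 5/6 · (4,6)+ 4/4
Row 5: (5,0)+ 2/5 · (5,1)# 3/7 · (5,3)+ 4/6 · (5,5)+ 5/6 · (5,6)+ 3/4
Row 6: (6,0)# 1/3 · (6,1)+ 1/4 · (6,2)# 2/4 · (6,3)# 1/3 · (6,4)+ 3/4 · (6,5)+ 3/4 · (6,6)# 0/3
Sum over 41 agents: 1/2 + 2/4 + 1/4 + 2/4 + 2/4 + 2/4 + 2/5 + 2/5 + 3/7 + 2/7 + 3/4 + 3/3 + 3/6 + 5/7 + 2/8 + 2/5 + 3/4 + 4/6 + 3/6 + 1/7 + 5/7 + 5/7 + 2/4 + 1/5 + 4/7 + 2/7 + 4/6 + 5/6 + 4/4 + 2/5 + 3/7 + 4/6 + 5/6 + 3/4 + 1/3 + 1/4 + 2/4 + 1/3 + 3/4 + 3/4 + 0/3 = 2249/105; mean = 2249/105 ÷ 41 = 2249/4305 = 0.522415… → 0.522.

0.522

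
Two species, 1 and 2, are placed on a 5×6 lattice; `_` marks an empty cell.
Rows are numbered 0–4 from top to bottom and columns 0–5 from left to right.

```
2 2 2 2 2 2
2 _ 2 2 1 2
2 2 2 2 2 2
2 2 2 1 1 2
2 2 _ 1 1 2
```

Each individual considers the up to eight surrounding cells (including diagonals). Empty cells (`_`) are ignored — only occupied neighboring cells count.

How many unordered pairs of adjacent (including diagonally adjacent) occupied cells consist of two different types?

20

Scan each occupied cell's neighbors to the right and below (and the two forward diagonals) so each pair is counted once.
From row 0: 3 unlike of 18 pairs (running 3/18).
From row 1: 5 unlike of 16 pairs (running 8/34).
From row 2: 6 unlike of 21 pairs (running 14/55).
From row 3: 5 unlike of 18 pairs (running 19/73).
From row 4: 1 unlike of 3 pairs (running 20/76).
Total adjacent occupied pairs: 76; unlike-type pairs: 20.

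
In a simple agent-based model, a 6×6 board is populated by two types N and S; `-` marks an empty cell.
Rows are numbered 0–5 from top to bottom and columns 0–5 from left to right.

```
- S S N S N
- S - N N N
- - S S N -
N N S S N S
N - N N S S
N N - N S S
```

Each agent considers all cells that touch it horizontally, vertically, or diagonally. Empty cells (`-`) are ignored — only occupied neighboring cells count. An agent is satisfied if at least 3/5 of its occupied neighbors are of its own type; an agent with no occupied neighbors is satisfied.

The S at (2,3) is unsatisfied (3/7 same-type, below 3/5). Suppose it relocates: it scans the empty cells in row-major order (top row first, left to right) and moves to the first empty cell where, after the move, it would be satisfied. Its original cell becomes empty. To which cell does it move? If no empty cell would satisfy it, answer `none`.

(0,0)

Vacating (2,3). Empty cells in order:
  (0,0): 2/2 same-type → satisfied — stop here.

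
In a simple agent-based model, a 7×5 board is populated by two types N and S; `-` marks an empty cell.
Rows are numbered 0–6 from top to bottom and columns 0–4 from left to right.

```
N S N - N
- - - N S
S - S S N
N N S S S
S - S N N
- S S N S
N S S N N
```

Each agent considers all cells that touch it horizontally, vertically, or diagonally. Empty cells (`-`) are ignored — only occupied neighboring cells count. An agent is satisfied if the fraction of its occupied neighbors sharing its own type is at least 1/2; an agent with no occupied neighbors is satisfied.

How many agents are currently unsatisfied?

(0,0)N 0/1 not
(0,1)S 0/2 not
(0,2)N 1/2 satisfied
(0,4)N 1/2 satisfied
(1,3)N 3/6 satisfied
(1,4)S 1/4 not
(2,0)S 0/2 not
(2,2)S 3/5 satisfied
(2,3)S 5/7 satisfied
(2,4)N 1/5 not
(3,0)N 1/3 not
(3,1)N 1/6 not
(3,2)S 4/6 satisfied
(3,3)S 5/8 satisfied
(3,4)S 2/5 not
(4,0)S 1/3 not
(4,2)S 4/7 satisfied
(4,3)N 2/8 not
(4,4)N 2/5 not
(5,1)S 5/6 satisfied
(5,2)S 4/7 satisfied
(5,3)N 4/8 satisfied
(5,4)S 0/5 not
(6,0)N 0/2 not
(6,1)S 3/4 satisfied
(6,2)S 3/5 satisfied
(6,3)N 2/5 not
(6,4)N 2/3 satisfied
Unsatisfied: (0,0), (0,1), (1,4), (2,0), (2,4), (3,0), (3,1), (3,4), (4,0), (4,3), (4,4), (5,4), (6,0), (6,3) — 14 in total.

14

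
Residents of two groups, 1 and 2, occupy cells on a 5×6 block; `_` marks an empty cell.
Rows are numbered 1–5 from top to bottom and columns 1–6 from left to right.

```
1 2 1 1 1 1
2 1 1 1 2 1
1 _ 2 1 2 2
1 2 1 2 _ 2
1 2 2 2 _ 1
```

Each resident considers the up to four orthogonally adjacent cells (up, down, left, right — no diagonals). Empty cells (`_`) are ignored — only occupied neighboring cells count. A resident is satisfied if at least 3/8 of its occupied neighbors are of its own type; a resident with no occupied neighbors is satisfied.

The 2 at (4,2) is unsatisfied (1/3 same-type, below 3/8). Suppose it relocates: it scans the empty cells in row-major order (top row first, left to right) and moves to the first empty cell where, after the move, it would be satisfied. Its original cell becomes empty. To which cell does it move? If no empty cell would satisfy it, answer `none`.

Vacating (4,2). Empty cells in order:
  (3,2): 1/3 same-type → still unsatisfied.
  (4,5): 3/3 same-type → satisfied — stop here.

(4,5)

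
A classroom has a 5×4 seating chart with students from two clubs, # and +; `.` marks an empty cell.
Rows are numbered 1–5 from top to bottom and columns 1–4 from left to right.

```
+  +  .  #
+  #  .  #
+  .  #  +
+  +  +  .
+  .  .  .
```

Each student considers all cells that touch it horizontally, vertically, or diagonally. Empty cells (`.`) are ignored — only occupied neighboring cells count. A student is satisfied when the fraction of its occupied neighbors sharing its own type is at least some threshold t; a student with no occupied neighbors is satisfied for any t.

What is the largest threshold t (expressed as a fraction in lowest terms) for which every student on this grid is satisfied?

(1,1)+ 2/3
(1,2)+ 2/3
(1,4)# 1/1
(2,1)+ 3/4
(2,2)# 1/5
(2,4)# 2/3
(3,1)+ 3/4
(3,3)# 2/5
(3,4)+ 1/3
(4,1)+ 3/3
(4,2)+ 4/5
(4,3)+ 2/3
(5,1)+ 2/2
The smallest same-type fraction is 1/5 at (2,2), which reduces to 1/5. Any threshold above that leaves this student unsatisfied.

1/5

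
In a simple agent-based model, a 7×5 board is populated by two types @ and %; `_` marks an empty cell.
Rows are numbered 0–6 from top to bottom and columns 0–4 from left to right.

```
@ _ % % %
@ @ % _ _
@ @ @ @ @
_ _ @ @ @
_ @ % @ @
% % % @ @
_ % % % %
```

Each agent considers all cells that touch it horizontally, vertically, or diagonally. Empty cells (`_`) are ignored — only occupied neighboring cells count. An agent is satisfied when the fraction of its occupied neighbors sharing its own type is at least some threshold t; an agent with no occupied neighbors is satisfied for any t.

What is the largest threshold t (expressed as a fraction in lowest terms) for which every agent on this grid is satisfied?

1/5

(0,0)@ 2/2
(0,2)% 2/3
(0,3)% 3/3
(0,4)% 1/1
(1,0)@ 4/4
(1,1)@ 5/7
(1,2)% 2/6
(2,0)@ 3/3
(2,1)@ 5/6
(2,2)@ 5/6
(2,3)@ 5/6
(2,4)@ 3/3
(3,2)@ 6/7
(3,3)@ 7/8
(3,4)@ 5/5
(4,1)@ 1/5
(4,2)% 2/7
(4,3)@ 6/8
(4,4)@ 5/5
(5,0)% 2/3
(5,1)% 5/6
(5,2)% 5/8
(5,3)@ 3/8
(5,4)@ 3/5
(6,1)% 4/4
(6,2)% 4/5
(6,3)% 3/5
(6,4)% 1/3
The smallest same-type fraction is 1/5 at (4,1), which reduces to 1/5. Any threshold above that leaves this agent unsatisfied.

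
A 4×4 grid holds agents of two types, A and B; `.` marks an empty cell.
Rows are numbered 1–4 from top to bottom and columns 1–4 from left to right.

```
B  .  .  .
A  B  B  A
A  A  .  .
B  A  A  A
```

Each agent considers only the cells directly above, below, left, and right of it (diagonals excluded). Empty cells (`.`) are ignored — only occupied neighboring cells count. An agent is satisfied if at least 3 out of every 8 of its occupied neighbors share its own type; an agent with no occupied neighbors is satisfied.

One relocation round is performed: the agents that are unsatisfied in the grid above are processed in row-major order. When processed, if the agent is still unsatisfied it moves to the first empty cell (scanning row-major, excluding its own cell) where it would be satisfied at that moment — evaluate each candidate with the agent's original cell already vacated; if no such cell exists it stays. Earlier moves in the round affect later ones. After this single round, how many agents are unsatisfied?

Initially unsatisfied (in order): (1,1), (2,1), (2,2), (2,4), (4,1).
  (1,1) → (1,2).
  (2,1): now satisfied by earlier moves; stays.
  (2,2): now satisfied by earlier moves; stays.
  (2,4) → (1,1).
  (4,1) → (1,3).
Resulting grid:
A B B .
A B B .
A A . .
. A A A
All satisfied now.

0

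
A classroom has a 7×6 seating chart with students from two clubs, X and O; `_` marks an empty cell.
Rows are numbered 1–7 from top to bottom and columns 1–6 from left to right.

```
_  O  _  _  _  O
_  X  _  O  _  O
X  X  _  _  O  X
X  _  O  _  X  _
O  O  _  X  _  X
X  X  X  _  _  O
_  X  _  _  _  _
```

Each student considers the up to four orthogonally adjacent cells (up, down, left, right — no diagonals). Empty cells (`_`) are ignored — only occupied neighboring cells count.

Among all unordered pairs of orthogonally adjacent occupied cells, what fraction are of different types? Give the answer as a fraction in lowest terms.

1/2

Scan each occupied cell's neighbors to the right and below so each pair is counted once.
Row 1: O(1,2)–X(2,2)≠ O(1,6)–O(2,6)=  → 1/2 unlike.
Row 2: X(2,2)–X(3,2)= O(2,6)–X(3,6)≠  → 1/2 unlike.
Row 3: X(3,1)–X(3,2)= X(3,1)–X(4,1)= O(3,5)–X(3,6)≠ O(3,5)–X(4,5)≠  → 2/4 unlike.
Row 4: X(4,1)–O(5,1)≠  → 1/1 unlike.
Row 5: O(5,1)–O(5,2)= O(5,1)–X(6,1)≠ O(5,2)–X(6,2)≠ X(5,6)–O(6,6)≠  → 3/4 unlike.
Row 6: X(6,1)–X(6,2)= X(6,2)–X(6,3)= X(6,2)–X(7,2)=  → 0/3 unlike.
Total adjacent occupied pairs: 16; unlike-type pairs: 8.
8/16 reduces to 1/2.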